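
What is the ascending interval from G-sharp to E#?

major sixth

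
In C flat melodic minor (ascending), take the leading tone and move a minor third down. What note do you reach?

G

The leading tone of Cb melodic minor (ascending) is Bb.
A minor third (3 semitones) below Bb lands on the letter G, giving G.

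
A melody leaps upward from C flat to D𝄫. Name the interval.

minor second

Counting letters C–D gives a second.
Cb→Dbb = 1 semitone, 1 narrower than the major second (2), so minor.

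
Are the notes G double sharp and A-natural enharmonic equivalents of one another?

G## is pitch class 9; A is pitch class 9.
All spellings map to pitch class 9, so they are enharmonically equivalent.

Yes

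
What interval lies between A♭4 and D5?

The letter names run A→D, a span of 3 letter steps, so the interval is some kind of fourth.
Ab to D is 6 semitones. A perfect fourth is 5, so 6 makes it augmented.

augmented fourth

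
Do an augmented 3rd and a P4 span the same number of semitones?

Yes

An augmented third spans 5 semitones; a perfect fourth spans 5.
They are enharmonically equivalent.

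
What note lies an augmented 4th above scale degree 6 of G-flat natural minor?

Ab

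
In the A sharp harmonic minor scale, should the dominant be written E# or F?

E#

Each scale degree takes a distinct letter name. Degree 5 of a scale on A must use the letter E.
E# and F are enharmonically the same pitch, but only E# uses the letter E, so it is the correct spelling here.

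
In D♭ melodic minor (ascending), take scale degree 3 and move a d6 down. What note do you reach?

A

Scale degree 3 of Db melodic minor (ascending) is Fb.
A diminished sixth (7 semitones) below Fb lands on the letter A, giving A.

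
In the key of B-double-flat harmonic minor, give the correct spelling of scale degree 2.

Degree 2 takes the letter 1 step above B, which is C.
In harmonic minor, degree 2 sits 2 semitones above the tonic. Bbb + 2 semitones is pitch class 11, spelled on C as Cb.

Cb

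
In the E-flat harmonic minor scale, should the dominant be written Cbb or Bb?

Each scale degree takes a distinct letter name. Degree 5 of a scale on E must use the letter B.
Bb and Cbb are enharmonically the same pitch, but only Bb uses the letter B, so it is the correct spelling here.

Bb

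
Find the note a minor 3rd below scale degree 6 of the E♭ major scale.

A

Scale degree 6 of Eb major is C.
A minor third (3 semitones) below C lands on the letter A, giving A.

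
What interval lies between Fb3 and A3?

The letter names run F→A, a span of 2 letter steps, so the interval is some kind of third.
Fb to A is 5 semitones. A major third is 4, so 5 makes it augmented.

augmented third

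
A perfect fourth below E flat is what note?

Bb

A fourth below E lands on the letter B.
A perfect fourth spans 5 semitones, so Eb moves to pitch class 10. On the letter B that is Bb.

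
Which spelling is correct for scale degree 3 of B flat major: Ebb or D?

D

Each scale degree takes a distinct letter name. Degree 3 of a scale on B must use the letter D.
D and Ebb are enharmonically the same pitch, but only D uses the letter D, so it is the correct spelling here.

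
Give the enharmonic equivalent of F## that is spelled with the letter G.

G

Plain G sits at the same pitch as F##, so on the letter G the same pitch needs a natural: G.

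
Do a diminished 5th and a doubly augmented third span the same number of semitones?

Yes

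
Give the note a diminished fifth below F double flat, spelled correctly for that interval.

Bbb

F down a perfect fifth is Bb, so the target letter is B.
From Fbb, a diminished fifth is 6 semitones down: Bbb.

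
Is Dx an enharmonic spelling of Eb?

No

D## is pitch class 4; Eb is pitch class 3.
The pitch classes differ (4 vs. 3), so they are not enharmonic equivalents.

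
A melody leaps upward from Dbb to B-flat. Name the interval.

Counting letters D–E–F–G–A–B gives a sixth.
Dbb→Bb = 10 semitones, 1 wider than the major sixth (9), so augmented.

augmented sixth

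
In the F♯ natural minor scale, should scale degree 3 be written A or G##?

Each scale degree takes a distinct letter name. Degree 3 of a scale on F must use the letter A.
A and G## are enharmonically the same pitch, but only A uses the letter A, so it is the correct spelling here.

A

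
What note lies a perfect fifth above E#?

A fifth above E lands on the letter B.
A perfect fifth spans 7 semitones, so E# moves to pitch class 0. On the letter B that is B#.

B#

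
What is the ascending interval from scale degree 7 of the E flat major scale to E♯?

Scale degree 7 of Eb major is D.
D up to E#: letters D→E make it a second; 3 semitones makes it augmented.

augmented second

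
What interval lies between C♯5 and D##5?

Counting letters C–D gives a second.
C#→D## = 3 semitones, 1 wider than the major second (2), so augmented.

augmented second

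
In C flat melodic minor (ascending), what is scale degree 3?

Ebb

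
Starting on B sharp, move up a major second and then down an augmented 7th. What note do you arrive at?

D

A major second up from B# is C## (letter C, 2 semitones up).
An augmented seventh down from C## is D (letter D, 12 semitones down).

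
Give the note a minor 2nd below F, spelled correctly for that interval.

E

A second below F lands on the letter E.
A minor second spans 1 semitone, so F moves to pitch class 4. On the letter E that is E.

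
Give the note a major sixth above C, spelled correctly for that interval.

A

A sixth above C lands on the letter A.
A major sixth spans 9 semitones, so C moves to pitch class 9. On the letter A that is A.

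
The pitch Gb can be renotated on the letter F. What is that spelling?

F#

Plain F sits 1 semitone below Gb, so on the letter F the same pitch needs a sharp: F#.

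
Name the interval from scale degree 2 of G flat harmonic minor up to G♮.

Scale degree 2 of Gb harmonic minor is Ab.
Ab up to G: letters A→G make it a seventh; 11 semitones makes it major.

major seventh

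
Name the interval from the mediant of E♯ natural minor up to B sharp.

major third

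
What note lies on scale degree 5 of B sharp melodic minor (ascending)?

F##

The B# melodic minor (ascending) scale runs B# C## D# E# F## G## A##.
Degree 5 is F##.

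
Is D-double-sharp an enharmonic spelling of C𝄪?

D## is pitch class 4; C## is pitch class 2.
The pitch classes differ (4 vs. 2), so they are not enharmonic equivalents.

No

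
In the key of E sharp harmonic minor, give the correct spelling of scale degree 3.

Degree 3 takes the letter 2 steps above E, which is G.
In harmonic minor, degree 3 sits 3 semitones above the tonic. E# + 3 semitones is pitch class 8, spelled on G as G#.

G#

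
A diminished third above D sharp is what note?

A third above D lands on the letter F.
A diminished third spans 2 semitones, so D# moves to pitch class 5. On the letter F that is F.

F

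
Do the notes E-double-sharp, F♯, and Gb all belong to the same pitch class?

Yes

E## is pitch class 6; F# is pitch class 6; Gb is pitch class 6.
All spellings map to pitch class 6, so they are enharmonically equivalent.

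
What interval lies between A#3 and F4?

The letter names run A→F, a span of 5 letter steps, so the interval is some kind of sixth.
A# to F is 7 semitones. A major sixth is 9, so 7 makes it diminished.

diminished sixth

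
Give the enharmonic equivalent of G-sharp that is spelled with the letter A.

Plain A sits 1 semitone above G#, so on the letter A the same pitch needs a flat: Ab.

Ab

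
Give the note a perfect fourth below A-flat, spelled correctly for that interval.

A down a perfect fourth is E, so the target letter is E.
From Ab, a perfect fourth is 5 semitones down: Eb.

Eb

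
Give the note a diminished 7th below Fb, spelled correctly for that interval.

F down a major seventh is Gb, so the target letter is G.
From Fb, a diminished seventh is 9 semitones down: G.

G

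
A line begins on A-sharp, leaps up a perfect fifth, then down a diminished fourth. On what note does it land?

B##

A perfect fifth up from A# is E# (letter E, 7 semitones up).
A diminished fourth down from E# is B## (letter B, 4 semitones down).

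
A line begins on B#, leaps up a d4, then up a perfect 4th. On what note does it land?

A diminished fourth up from B# is E (letter E, 4 semitones up).
A perfect fourth up from E is A (letter A, 5 semitones up).

A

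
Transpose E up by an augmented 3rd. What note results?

E up a major third is G#, so the target letter is G.
From E, an augmented third is 5 semitones up: G##.

G##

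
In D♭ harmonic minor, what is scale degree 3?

Fb

Degree 3 takes the letter 2 steps above D, which is F.
In harmonic minor, degree 3 sits 3 semitones above the tonic. Db + 3 semitones is pitch class 4, spelled on F as Fb.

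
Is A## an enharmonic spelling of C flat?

Yes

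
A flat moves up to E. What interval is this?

augmented fifth

Counting letters A–B–C–D–E gives a fifth.
Ab→E = 8 semitones, 1 wider than the perfect fifth (7), so augmented.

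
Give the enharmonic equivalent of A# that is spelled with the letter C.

Cbb

Plain C sits 2 semitones above A#, so on the letter C the same pitch needs a double flat: Cbb.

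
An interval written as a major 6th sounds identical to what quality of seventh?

A major sixth spans 9 semitones.
A seventh spanning 9 semitones is diminished (the major seventh is 11).

diminished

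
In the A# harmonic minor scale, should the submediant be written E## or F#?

F#

Each scale degree takes a distinct letter name. Degree 6 of a scale on A must use the letter F.
F# and E## are enharmonically the same pitch, but only F# uses the letter F, so it is the correct spelling here.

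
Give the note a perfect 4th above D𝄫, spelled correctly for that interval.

A fourth above D lands on the letter G.
A perfect fourth spans 5 semitones, so Dbb moves to pitch class 5. On the letter G that is Gbb.

Gbb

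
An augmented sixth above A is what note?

A sixth above A lands on the letter F.
An augmented sixth spans 10 semitones, so A moves to pitch class 7. On the letter F that is F##.

F##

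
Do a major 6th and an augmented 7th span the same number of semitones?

No

A major sixth spans 9 semitones; an augmented seventh spans 12.
The spans differ, so they are not enharmonic equivalents.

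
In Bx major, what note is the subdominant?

E##

Degree 4 takes the letter 3 steps above B, which is E.
In major, degree 4 sits 5 semitones above the tonic. B## + 5 semitones is pitch class 6, spelled on E as E##.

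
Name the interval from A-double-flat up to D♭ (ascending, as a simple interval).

augmented fourth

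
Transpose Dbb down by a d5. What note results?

Gb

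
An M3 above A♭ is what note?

C

A up a major third is C#, so the target letter is C.
From Ab, a major third is 4 semitones up: C.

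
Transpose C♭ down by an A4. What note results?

Gbb

C down a perfect fourth is G, so the target letter is G.
From Cb, an augmented fourth is 6 semitones down: Gbb.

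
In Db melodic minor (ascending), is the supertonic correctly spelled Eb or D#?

Eb

Each scale degree takes a distinct letter name. Degree 2 of a scale on D must use the letter E.
Eb and D# are enharmonically the same pitch, but only Eb uses the letter E, so it is the correct spelling here.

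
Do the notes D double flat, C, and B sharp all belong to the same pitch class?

Yes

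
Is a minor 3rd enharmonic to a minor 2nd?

A minor third spans 3 semitones; a minor second spans 1.
The spans differ, so they are not enharmonic equivalents.

No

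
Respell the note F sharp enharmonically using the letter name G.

Gb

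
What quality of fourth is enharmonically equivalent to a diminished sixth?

A diminished sixth spans 7 semitones.
A fourth spanning 7 semitones is doubly augmented (the perfect fourth is 5).

doubly augmented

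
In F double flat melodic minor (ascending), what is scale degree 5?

Cbb

Degree 5 takes the letter 4 steps above F, which is C.
In melodic minor (ascending), degree 5 sits 7 semitones above the tonic. Fbb + 7 semitones is pitch class 10, spelled on C as Cbb.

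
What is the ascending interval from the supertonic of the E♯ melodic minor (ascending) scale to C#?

diminished fifth

The supertonic of E# melodic minor (ascending) is F##.
F## up to C#: letters F→C make it a fifth; 6 semitones makes it diminished.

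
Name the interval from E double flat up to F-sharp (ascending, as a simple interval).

Counting letters E–F gives a second.
Ebb→F# = 4 semitones, 2 wider than the major second (2), so doubly augmented.

doubly augmented second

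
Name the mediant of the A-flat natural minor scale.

Degree 3 takes the letter 2 steps above A, which is C.
In natural minor, degree 3 sits 3 semitones above the tonic. Ab + 3 semitones is pitch class 11, spelled on C as Cb.

Cb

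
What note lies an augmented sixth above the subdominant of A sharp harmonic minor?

B##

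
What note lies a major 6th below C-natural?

A sixth below C lands on the letter E.
A major sixth spans 9 semitones, so C moves to pitch class 3. On the letter E that is Eb.

Eb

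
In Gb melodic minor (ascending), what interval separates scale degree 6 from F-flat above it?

Scale degree 6 of Gb melodic minor (ascending) is Eb.
Eb up to Fb: letters E→F make it a second; 1 semitone makes it minor.

minor second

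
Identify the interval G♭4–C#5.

The letter names run G→C, a span of 3 letter steps, so the interval is some kind of fourth.
Gb to C# is 7 semitones. A perfect fourth is 5, so 7 makes it doubly augmented.

doubly augmented fourth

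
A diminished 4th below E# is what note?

B##

E down a perfect fourth is B, so the target letter is B.
From E#, a diminished fourth is 4 semitones down: B##.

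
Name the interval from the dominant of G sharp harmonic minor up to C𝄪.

The dominant of G# harmonic minor is D#.
D# up to C##: letters D→C make it a seventh; 11 semitones makes it major.

major seventh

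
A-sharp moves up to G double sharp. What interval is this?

The letter names run A→G, a span of 6 letter steps, so the interval is some kind of seventh.
A# to G## is 11 semitones. A major seventh is 11, so 11 makes it major.

major seventh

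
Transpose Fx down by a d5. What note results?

A fifth below F lands on the letter B.
A diminished fifth spans 6 semitones, so F## moves to pitch class 1. On the letter B that is B##.

B##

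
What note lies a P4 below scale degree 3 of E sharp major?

Scale degree 3 of E# major is G##.
A perfect fourth (5 semitones) below G## lands on the letter D, giving D##.

D##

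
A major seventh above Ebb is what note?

E up a major seventh is D#, so the target letter is D.
From Ebb, a major seventh is 11 semitones up: Db.

Db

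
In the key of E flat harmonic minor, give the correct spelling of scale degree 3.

Gb

Degree 3 takes the letter 2 steps above E, which is G.
In harmonic minor, degree 3 sits 3 semitones above the tonic. Eb + 3 semitones is pitch class 6, spelled on G as Gb.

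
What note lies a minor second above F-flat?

F up a major second is G, so the target letter is G.
From Fb, a minor second is 1 semitone up: Gbb.

Gbb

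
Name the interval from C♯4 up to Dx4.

augmented second

The letter names run C→D, a span of 1 letter step, so the interval is some kind of second.
C# to D## is 3 semitones. A major second is 2, so 3 makes it augmented.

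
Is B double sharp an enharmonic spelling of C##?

No

B## is pitch class 1; C## is pitch class 2.
The pitch classes differ (1 vs. 2), so they are not enharmonic equivalents.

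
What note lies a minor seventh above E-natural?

A seventh above E lands on the letter D.
A minor seventh spans 10 semitones, so E moves to pitch class 2. On the letter D that is D.

D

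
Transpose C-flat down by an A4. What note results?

C down a perfect fourth is G, so the target letter is G.
From Cb, an augmented fourth is 6 semitones down: Gbb.

Gbb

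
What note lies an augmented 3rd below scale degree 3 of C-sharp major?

C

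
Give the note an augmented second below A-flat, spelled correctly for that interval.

Gbb

A second below A lands on the letter G.
An augmented second spans 3 semitones, so Ab moves to pitch class 5. On the letter G that is Gbb.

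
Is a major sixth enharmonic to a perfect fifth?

No

A major sixth spans 9 semitones; a perfect fifth spans 7.
The spans differ, so they are not enharmonic equivalents.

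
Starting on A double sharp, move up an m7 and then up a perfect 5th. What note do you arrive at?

A minor seventh up from A## is G## (letter G, 10 semitones up).
A perfect fifth up from G## is D## (letter D, 7 semitones up).

D##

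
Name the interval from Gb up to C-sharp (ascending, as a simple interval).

Counting letters G–A–B–C gives a fourth.
Gb→C# = 7 semitones, 2 wider than the perfect fourth (5), so doubly augmented.

doubly augmented fourth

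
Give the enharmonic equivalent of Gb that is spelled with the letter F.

Gb is pitch class 6. The letter F alone is pitch class 5.
To reach pitch class 6 from F requires an offset of +1 semitone, i.e. sharp: F#.

F#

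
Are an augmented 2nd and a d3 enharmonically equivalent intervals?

No

An augmented second spans 3 semitones; a diminished third spans 2.
The spans differ, so they are not enharmonic equivalents.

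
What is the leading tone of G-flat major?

The Gb major scale runs Gb Ab Bb Cb Db Eb F.
Degree 7 is F.

F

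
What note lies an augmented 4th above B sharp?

A fourth above B lands on the letter E.
An augmented fourth spans 6 semitones, so B# moves to pitch class 6. On the letter E that is E##.

E##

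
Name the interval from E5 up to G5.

Counting letters E–F–G gives a third.
E→G = 3 semitones, 1 narrower than the major third (4), so minor.

minor third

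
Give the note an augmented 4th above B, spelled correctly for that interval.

A fourth above B lands on the letter E.
An augmented fourth spans 6 semitones, so B moves to pitch class 5. On the letter E that is E#.

E#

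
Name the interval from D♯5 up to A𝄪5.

The letter names run D→A, a span of 4 letter steps, so the interval is some kind of fifth.
D# to A## is 8 semitones. A perfect fifth is 7, so 8 makes it augmented.

augmented fifth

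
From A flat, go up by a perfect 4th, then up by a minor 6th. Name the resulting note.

A perfect fourth up from Ab is Db (letter D, 5 semitones up).
A minor sixth up from Db is Bbb (letter B, 8 semitones up).

Bbb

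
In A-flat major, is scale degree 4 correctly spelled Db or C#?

Db

Each scale degree takes a distinct letter name. Degree 4 of a scale on A must use the letter D.
Db and C# are enharmonically the same pitch, but only Db uses the letter D, so it is the correct spelling here.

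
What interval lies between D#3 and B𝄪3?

augmented sixth

Counting letters D–E–F–G–A–B gives a sixth.
D#→B## = 10 semitones, 1 wider than the major sixth (9), so augmented.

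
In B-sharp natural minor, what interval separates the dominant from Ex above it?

major seventh

The dominant of B# natural minor is F##.
F## up to E##: letters F→E make it a seventh; 11 semitones makes it major.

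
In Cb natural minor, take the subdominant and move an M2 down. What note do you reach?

The subdominant of Cb natural minor is Fb.
A major second (2 semitones) below Fb lands on the letter E, giving Ebb.

Ebb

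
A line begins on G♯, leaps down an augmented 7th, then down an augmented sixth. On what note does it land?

An augmented seventh down from G# is Ab (letter A, 12 semitones down).
An augmented sixth down from Ab is Cbb (letter C, 10 semitones down).

Cbb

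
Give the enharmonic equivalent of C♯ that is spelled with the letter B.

C# is pitch class 1. The letter B alone is pitch class 11.
To reach pitch class 1 from B requires an offset of +2 semitones, i.e. double sharp: B##.

B##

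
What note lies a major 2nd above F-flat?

A second above F lands on the letter G.
A major second spans 2 semitones, so Fb moves to pitch class 6. On the letter G that is Gb.

Gb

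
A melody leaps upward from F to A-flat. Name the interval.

The letter names run F→A, a span of 2 letter steps, so the interval is some kind of third.
F to Ab is 3 semitones. A major third is 4, so 3 makes it minor.

minor third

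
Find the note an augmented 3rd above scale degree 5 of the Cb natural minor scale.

B

Scale degree 5 of Cb natural minor is Gb.
An augmented third (5 semitones) above Gb lands on the letter B, giving B.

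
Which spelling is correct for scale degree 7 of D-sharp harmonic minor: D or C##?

Each scale degree takes a distinct letter name. Degree 7 of a scale on D must use the letter C.
C## and D are enharmonically the same pitch, but only C## uses the letter C, so it is the correct spelling here.

C##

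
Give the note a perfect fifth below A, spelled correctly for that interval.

D

A fifth below A lands on the letter D.
A perfect fifth spans 7 semitones, so A moves to pitch class 2. On the letter D that is D.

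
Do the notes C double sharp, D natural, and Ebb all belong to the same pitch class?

Yes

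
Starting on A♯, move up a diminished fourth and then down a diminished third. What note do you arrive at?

B#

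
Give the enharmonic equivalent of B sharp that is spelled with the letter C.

Plain C sits at the same pitch as B#, so on the letter C the same pitch needs a natural: C.

C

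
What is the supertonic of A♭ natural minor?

Degree 2 takes the letter 1 step above A, which is B.
In natural minor, degree 2 sits 2 semitones above the tonic. Ab + 2 semitones is pitch class 10, spelled on B as Bb.

Bb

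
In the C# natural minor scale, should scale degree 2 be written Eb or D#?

D#

Each scale degree takes a distinct letter name. Degree 2 of a scale on C must use the letter D.
D# and Eb are enharmonically the same pitch, but only D# uses the letter D, so it is the correct spelling here.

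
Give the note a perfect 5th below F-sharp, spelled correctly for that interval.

F down a perfect fifth is Bb, so the target letter is B.
From F#, a perfect fifth is 7 semitones down: B.

B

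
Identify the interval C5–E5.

Counting letters C–D–E gives a third.
C→E = 4 semitones, exactly the major third.

major third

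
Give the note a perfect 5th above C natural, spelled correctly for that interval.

C up a perfect fifth is G, so the target letter is G.
From C, a perfect fifth is 7 semitones up: G.

G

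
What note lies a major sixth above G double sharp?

A sixth above G lands on the letter E.
A major sixth spans 9 semitones, so G## moves to pitch class 6. On the letter E that is E##.

E##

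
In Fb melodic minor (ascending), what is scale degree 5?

Cb

The Fb melodic minor (ascending) scale runs Fb Gb Abb Bbb Cb Db Eb.
Degree 5 is Cb.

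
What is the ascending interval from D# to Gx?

augmented fourth

Counting letters D–E–F–G gives a fourth.
D#→G## = 6 semitones, 1 wider than the perfect fourth (5), so augmented.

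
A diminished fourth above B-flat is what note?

Ebb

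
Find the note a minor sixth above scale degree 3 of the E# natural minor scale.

Scale degree 3 of E# natural minor is G#.
A minor sixth (8 semitones) above G# lands on the letter E, giving E.

E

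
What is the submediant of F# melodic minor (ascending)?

Degree 6 takes the letter 5 steps above F, which is D.
In melodic minor (ascending), degree 6 sits 9 semitones above the tonic. F# + 9 semitones is pitch class 3, spelled on D as D#.

D#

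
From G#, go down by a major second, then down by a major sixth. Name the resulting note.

A major second down from G# is F# (letter F, 2 semitones down).
A major sixth down from F# is A (letter A, 9 semitones down).

A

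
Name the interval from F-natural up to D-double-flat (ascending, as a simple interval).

diminished sixth

Counting letters F–G–A–B–C–D gives a sixth.
F→Dbb = 7 semitones, 2 narrower than the major sixth (9), so diminished.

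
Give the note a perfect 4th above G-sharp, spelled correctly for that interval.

G up a perfect fourth is C, so the target letter is C.
From G#, a perfect fourth is 5 semitones up: C#.

C#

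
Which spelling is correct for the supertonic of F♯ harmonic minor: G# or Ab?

Each scale degree takes a distinct letter name. Degree 2 of a scale on F must use the letter G.
G# and Ab are enharmonically the same pitch, but only G# uses the letter G, so it is the correct spelling here.

G#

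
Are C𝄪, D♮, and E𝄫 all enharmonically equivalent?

Yes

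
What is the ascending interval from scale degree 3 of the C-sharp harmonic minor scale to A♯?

Scale degree 3 of C# harmonic minor is E.
E up to A#: letters E→A make it a fourth; 6 semitones makes it augmented.

augmented fourth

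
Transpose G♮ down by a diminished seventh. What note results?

A#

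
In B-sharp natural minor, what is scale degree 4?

Degree 4 takes the letter 3 steps above B, which is E.
In natural minor, degree 4 sits 5 semitones above the tonic. B# + 5 semitones is pitch class 5, spelled on E as E#.

E#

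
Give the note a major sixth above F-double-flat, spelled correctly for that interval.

Dbb

A sixth above F lands on the letter D.
A major sixth spans 9 semitones, so Fbb moves to pitch class 0. On the letter D that is Dbb.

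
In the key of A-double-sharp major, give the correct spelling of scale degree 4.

D##

Degree 4 takes the letter 3 steps above A, which is D.
In major, degree 4 sits 5 semitones above the tonic. A## + 5 semitones is pitch class 4, spelled on D as D##.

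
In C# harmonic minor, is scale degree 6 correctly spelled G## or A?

A

Each scale degree takes a distinct letter name. Degree 6 of a scale on C must use the letter A.
A and G## are enharmonically the same pitch, but only A uses the letter A, so it is the correct spelling here.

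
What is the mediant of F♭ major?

Ab

Degree 3 takes the letter 2 steps above F, which is A.
In major, degree 3 sits 4 semitones above the tonic. Fb + 4 semitones is pitch class 8, spelled on A as Ab.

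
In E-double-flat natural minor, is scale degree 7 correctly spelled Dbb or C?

Dbb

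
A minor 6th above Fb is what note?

Dbb

A sixth above F lands on the letter D.
A minor sixth spans 8 semitones, so Fb moves to pitch class 0. On the letter D that is Dbb.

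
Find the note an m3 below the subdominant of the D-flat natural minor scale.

Eb

The subdominant of Db natural minor is Gb.
A minor third (3 semitones) below Gb lands on the letter E, giving Eb.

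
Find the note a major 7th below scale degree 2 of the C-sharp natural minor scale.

E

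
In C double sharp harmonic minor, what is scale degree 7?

Degree 7 takes the letter 6 steps above C, which is B.
In harmonic minor, degree 7 sits 11 semitones above the tonic. C## + 11 semitones is pitch class 1, spelled on B as B##.

B##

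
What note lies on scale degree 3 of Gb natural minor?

Bbb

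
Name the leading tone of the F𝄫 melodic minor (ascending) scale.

Ebb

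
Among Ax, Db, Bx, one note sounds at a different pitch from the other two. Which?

A##

In 12-tone equal temperament, enharmonic equivalents share a pitch class. A## is pitch class 11; Db is pitch class 1; B## is pitch class 1.
Db and B## share pitch class 1, while A## is pitch class 11.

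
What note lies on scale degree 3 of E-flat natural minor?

Gb

Degree 3 takes the letter 2 steps above E, which is G.
In natural minor, degree 3 sits 3 semitones above the tonic. Eb + 3 semitones is pitch class 6, spelled on G as Gb.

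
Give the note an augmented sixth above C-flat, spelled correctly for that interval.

C up a major sixth is A, so the target letter is A.
From Cb, an augmented sixth is 10 semitones up: A.

A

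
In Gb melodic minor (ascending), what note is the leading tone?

F

Degree 7 takes the letter 6 steps above G, which is F.
In melodic minor (ascending), degree 7 sits 11 semitones above the tonic. Gb + 11 semitones is pitch class 5, spelled on F as F.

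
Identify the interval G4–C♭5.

diminished fourth

Counting letters G–A–B–C gives a fourth.
G→Cb = 4 semitones, 1 narrower than the perfect fourth (5), so diminished.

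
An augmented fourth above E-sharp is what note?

A fourth above E lands on the letter A.
An augmented fourth spans 6 semitones, so E# moves to pitch class 11. On the letter A that is A##.

A##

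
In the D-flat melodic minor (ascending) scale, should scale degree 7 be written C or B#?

Each scale degree takes a distinct letter name. Degree 7 of a scale on D must use the letter C.
C and B# are enharmonically the same pitch, but only C uses the letter C, so it is the correct spelling here.

C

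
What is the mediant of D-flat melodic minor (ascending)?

Fb

Degree 3 takes the letter 2 steps above D, which is F.
In melodic minor (ascending), degree 3 sits 3 semitones above the tonic. Db + 3 semitones is pitch class 4, spelled on F as Fb.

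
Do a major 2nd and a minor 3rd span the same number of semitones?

No

A major second spans 2 semitones; a minor third spans 3.
The spans differ, so they are not enharmonic equivalents.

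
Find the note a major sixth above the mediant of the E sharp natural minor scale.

The mediant of E# natural minor is G#.
A major sixth (9 semitones) above G# lands on the letter E, giving E#.

E#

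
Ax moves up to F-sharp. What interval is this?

The letter names run A→F, a span of 5 letter steps, so the interval is some kind of sixth.
A## to F# is 7 semitones. A major sixth is 9, so 7 makes it diminished.

diminished sixth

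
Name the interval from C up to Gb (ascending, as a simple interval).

diminished fifth

The letter names run C→G, a span of 4 letter steps, so the interval is some kind of fifth.
C to Gb is 6 semitones. A perfect fifth is 7, so 6 makes it diminished.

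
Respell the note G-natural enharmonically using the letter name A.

Abb

G is pitch class 7. The letter A alone is pitch class 9.
To reach pitch class 7 from A requires an offset of -2 semitones, i.e. double flat: Abb.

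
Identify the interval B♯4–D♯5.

minor third

Counting letters B–C–D gives a third.
B#→D# = 3 semitones, 1 narrower than the major third (4), so minor.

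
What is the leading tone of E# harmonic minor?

D##

Degree 7 takes the letter 6 steps above E, which is D.
In harmonic minor, degree 7 sits 11 semitones above the tonic. E# + 11 semitones is pitch class 4, spelled on D as D##.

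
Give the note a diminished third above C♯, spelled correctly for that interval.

Eb

C up a major third is E, so the target letter is E.
From C#, a diminished third is 2 semitones up: Eb.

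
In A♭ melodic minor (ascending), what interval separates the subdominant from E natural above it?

augmented second

The subdominant of Ab melodic minor (ascending) is Db.
Db up to E: letters D→E make it a second; 3 semitones makes it augmented.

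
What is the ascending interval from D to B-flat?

Counting letters D–E–F–G–A–B gives a sixth.
D→Bb = 8 semitones, 1 narrower than the major sixth (9), so minor.

minor sixth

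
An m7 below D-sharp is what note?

A seventh below D lands on the letter E.
A minor seventh spans 10 semitones, so D# moves to pitch class 5. On the letter E that is E#.

E#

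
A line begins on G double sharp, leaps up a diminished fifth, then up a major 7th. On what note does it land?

C##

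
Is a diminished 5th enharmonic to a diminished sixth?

No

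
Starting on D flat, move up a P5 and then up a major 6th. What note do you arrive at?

A perfect fifth up from Db is Ab (letter A, 7 semitones up).
A major sixth up from Ab is F (letter F, 9 semitones up).

F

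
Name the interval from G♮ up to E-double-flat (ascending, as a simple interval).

The letter names run G→E, a span of 5 letter steps, so the interval is some kind of sixth.
G to Ebb is 7 semitones. A major sixth is 9, so 7 makes it diminished.

diminished sixth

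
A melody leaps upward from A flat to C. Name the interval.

major third

The letter names run A→C, a span of 2 letter steps, so the interval is some kind of third.
Ab to C is 4 semitones. A major third is 4, so 4 makes it major.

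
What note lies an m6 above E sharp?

A sixth above E lands on the letter C.
A minor sixth spans 8 semitones, so E# moves to pitch class 1. On the letter C that is C#.

C#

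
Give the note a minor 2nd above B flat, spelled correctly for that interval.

Cb

B up a major second is C#, so the target letter is C.
From Bb, a minor second is 1 semitone up: Cb.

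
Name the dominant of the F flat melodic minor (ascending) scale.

Degree 5 takes the letter 4 steps above F, which is C.
In melodic minor (ascending), degree 5 sits 7 semitones above the tonic. Fb + 7 semitones is pitch class 11, spelled on C as Cb.

Cb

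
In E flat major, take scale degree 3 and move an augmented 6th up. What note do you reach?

E#

Scale degree 3 of Eb major is G.
An augmented sixth (10 semitones) above G lands on the letter E, giving E#.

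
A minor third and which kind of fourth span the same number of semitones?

A minor third spans 3 semitones.
A fourth spanning 3 semitones is doubly diminished (the perfect fourth is 5).

doubly diminished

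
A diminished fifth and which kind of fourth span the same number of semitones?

A diminished fifth spans 6 semitones.
A fourth spanning 6 semitones is augmented (the perfect fourth is 5).

augmented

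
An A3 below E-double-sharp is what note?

E down a major third is C, so the target letter is C.
From E##, an augmented third is 5 semitones down: C#.

C#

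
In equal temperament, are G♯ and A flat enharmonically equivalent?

G# = pitch class 8 and Ab = pitch class 8 — the same pitch class, so they are enharmonic equivalents.

Yes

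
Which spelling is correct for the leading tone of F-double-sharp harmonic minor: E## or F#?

Each scale degree takes a distinct letter name. Degree 7 of a scale on F must use the letter E.
E## and F# are enharmonically the same pitch, but only E## uses the letter E, so it is the correct spelling here.

E##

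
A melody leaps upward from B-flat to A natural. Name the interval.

major seventh

The letter names run B→A, a span of 6 letter steps, so the interval is some kind of seventh.
Bb to A is 11 semitones. A major seventh is 11, so 11 makes it major.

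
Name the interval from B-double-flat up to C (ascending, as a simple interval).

Counting letters B–C gives a second.
Bbb→C = 3 semitones, 1 wider than the major second (2), so augmented.

augmented second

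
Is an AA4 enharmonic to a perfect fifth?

Yes

A doubly augmented fourth spans 7 semitones; a perfect fifth spans 7.
They are enharmonically equivalent.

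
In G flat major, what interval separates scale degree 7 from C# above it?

Scale degree 7 of Gb major is F.
F up to C#: letters F→C make it a fifth; 8 semitones makes it augmented.

augmented fifth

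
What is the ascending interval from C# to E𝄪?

augmented third

Counting letters C–D–E gives a third.
C#→E## = 5 semitones, 1 wider than the major third (4), so augmented.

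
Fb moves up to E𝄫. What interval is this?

minor seventh

Counting letters F–G–A–B–C–D–E gives a seventh.
Fb→Ebb = 10 semitones, 1 narrower than the major seventh (11), so minor.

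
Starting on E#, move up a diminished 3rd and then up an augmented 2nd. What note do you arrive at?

A#

A diminished third up from E# is G (letter G, 2 semitones up).
An augmented second up from G is A# (letter A, 3 semitones up).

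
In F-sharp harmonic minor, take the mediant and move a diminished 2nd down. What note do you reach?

G##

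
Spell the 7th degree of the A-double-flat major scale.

Degree 7 takes the letter 6 steps above A, which is G.
In major, degree 7 sits 11 semitones above the tonic. Abb + 11 semitones is pitch class 6, spelled on G as Gb.

Gb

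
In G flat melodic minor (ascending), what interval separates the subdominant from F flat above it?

perfect fourth

The subdominant of Gb melodic minor (ascending) is Cb.
Cb up to Fb: letters C→F make it a fourth; 5 semitones makes it perfect.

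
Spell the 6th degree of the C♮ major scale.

A

Degree 6 takes the letter 5 steps above C, which is A.
In major, degree 6 sits 9 semitones above the tonic. C + 9 semitones is pitch class 9, spelled on A as A.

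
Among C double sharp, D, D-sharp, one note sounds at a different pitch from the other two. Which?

In 12-tone equal temperament, enharmonic equivalents share a pitch class. C## is pitch class 2; D is pitch class 2; D# is pitch class 3.
C## and D share pitch class 2, while D# is pitch class 3.

D#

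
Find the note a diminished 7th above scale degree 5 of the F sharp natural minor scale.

Scale degree 5 of F# natural minor is C#.
A diminished seventh (9 semitones) above C# lands on the letter B, giving Bb.

Bb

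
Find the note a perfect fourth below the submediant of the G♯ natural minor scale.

B

The submediant of G# natural minor is E.
A perfect fourth (5 semitones) below E lands on the letter B, giving B.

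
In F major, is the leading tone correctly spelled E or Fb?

E

Each scale degree takes a distinct letter name. Degree 7 of a scale on F must use the letter E.
E and Fb are enharmonically the same pitch, but only E uses the letter E, so it is the correct spelling here.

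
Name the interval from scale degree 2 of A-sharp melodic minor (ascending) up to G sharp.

minor sixth

Scale degree 2 of A# melodic minor (ascending) is B#.
B# up to G#: letters B→G make it a sixth; 8 semitones makes it minor.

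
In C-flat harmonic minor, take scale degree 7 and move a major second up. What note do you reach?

C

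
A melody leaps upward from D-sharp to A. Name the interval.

The letter names run D→A, a span of 4 letter steps, so the interval is some kind of fifth.
D# to A is 6 semitones. A perfect fifth is 7, so 6 makes it diminished.

diminished fifth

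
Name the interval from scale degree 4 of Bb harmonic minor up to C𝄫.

diminished sixth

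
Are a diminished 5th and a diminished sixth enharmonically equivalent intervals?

No

A diminished fifth spans 6 semitones; a diminished sixth spans 7.
The spans differ, so they are not enharmonic equivalents.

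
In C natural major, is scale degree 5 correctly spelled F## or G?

G

Each scale degree takes a distinct letter name. Degree 5 of a scale on C must use the letter G.
G and F## are enharmonically the same pitch, but only G uses the letter G, so it is the correct spelling here.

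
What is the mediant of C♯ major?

E#

The C# major scale runs C# D# E# F# G# A# B#.
Degree 3 is E#.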